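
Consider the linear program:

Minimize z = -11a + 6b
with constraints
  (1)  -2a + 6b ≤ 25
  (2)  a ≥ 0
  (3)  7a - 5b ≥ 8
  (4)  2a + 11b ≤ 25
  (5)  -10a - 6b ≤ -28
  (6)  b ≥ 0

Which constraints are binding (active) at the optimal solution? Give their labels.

(4) and (6)

Extreme points and z = -11a + 6b:
  (71/29, 53/29) → z = -463/29
  (47/23, 29/23) → z = -343/23
  (25/2, 0) → z = -275/2
  (14/5, 0) → z = -154/5

The minimum is at (25/2, 0). Substituting into each constraint, equality holds for (4) and (6); the remaining constraints have slack.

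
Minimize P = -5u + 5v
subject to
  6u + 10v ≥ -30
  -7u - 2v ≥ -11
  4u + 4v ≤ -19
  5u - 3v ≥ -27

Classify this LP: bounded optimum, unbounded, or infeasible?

bounded optimum

Feasible corners and P = -5u + 5v:
  (-35/8, -3/8) → P = 20
  (-90/17, 3/17) → P = 465/17
  (-165/32, 13/32) → P = 445/16
The feasible region has finitely many vertices and no improving ray; the minimum is 20 at (-35/8, -3/8).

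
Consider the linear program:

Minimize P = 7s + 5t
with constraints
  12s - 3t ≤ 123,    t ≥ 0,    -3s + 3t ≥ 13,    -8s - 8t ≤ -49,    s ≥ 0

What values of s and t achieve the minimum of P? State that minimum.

s = 0, t = 49/8, minimum P = 245/8

Feasible corners and P = 7s + 5t:
  (136/9, 175/9) → P = 203
  (43/48, 251/48) → P = 389/12
  (0, 49/8) → P = 245/8
The feasible region is unbounded (it extends along (0, 1), (1, 4)), but P strictly increases along every unbounded feasible direction, so there is no improving ray and the minimum is attained at a vertex.

The optimum lies where -8s - 8t = -49 and s = 0.
Solving simultaneously gives s = 0, t = 49/8.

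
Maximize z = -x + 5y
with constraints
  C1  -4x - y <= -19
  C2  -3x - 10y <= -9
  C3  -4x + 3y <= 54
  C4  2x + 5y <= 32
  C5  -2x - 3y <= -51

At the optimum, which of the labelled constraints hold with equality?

C4 and C5

Extreme points and z = -x + 5y:
  (55, -78/5) → z = -133
  (483/11, -135/11) → z = -1158/11
  (159/4, -19/2) → z = -349/4

The maximum is at (159/4, -19/2). Substituting into each constraint, equality holds for C4 and C5; the remaining constraints have slack.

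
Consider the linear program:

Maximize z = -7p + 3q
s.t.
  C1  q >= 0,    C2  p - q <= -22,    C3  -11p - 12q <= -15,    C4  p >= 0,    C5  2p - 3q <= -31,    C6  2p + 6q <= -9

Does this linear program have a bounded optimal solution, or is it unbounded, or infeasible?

The boundaries p - q = -22 and p = 0 meet at (0, 22), but that point violates 2p + 6q ≤ -9. Every candidate vertex is excluded by some other constraint, so the feasible region is empty.

infeasible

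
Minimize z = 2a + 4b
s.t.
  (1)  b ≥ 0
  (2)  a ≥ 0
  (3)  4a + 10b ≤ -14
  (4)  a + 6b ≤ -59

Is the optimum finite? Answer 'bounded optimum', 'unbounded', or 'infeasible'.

infeasible

The boundaries b = 0 and a + 6b = -59 meet at (-59, 0), but that point violates a ≥ 0. Every candidate vertex is excluded by some other constraint, so the feasible region is empty.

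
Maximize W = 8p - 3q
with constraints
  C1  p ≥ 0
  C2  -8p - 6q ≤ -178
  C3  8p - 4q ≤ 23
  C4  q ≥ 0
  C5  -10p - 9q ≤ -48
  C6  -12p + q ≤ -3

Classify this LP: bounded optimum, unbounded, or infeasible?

unbounded

From the feasible point (85/8, 31/2), moving in the direction (4, 8) keeps every constraint satisfied while W increases without bound.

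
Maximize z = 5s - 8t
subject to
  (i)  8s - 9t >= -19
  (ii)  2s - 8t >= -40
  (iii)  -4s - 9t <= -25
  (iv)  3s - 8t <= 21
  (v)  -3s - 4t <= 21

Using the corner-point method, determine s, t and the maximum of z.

s = 61, t = 81/4, maximum z = 143

Corner points and z = 5s - 8t:
  (104/23, 141/23) → z = -608/23
  (1/2, 23/9) → z = -323/18
  (61, 81/4) → z = 143
  (389/59, -9/59) → z = 2017/59

At the optimal vertex, 2s - 8t = -40 and 3s - 8t = 21.
Solving simultaneously gives s = 61, t = 81/4.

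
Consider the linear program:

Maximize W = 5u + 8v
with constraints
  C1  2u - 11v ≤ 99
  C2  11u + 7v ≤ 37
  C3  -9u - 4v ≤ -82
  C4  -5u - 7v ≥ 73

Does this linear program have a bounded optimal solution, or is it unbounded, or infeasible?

infeasible

The boundaries 2u - 11v = 99 and -5u - 7v = 73 meet at (-110/69, -641/69), but that point violates -9u - 4v ≤ -82. Every candidate vertex is excluded by some other constraint, so the feasible region is empty.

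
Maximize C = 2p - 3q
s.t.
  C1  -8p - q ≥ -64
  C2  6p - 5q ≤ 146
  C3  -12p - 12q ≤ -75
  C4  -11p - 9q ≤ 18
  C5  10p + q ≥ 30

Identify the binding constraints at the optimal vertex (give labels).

Feasible corners and C = 2p - 3q:
  (33/4, -2) → C = 45/2
  (-17, 200) → C = -634
  (95/36, 65/18) → C = -50/9

The maximum is at (33/4, -2). Substituting into each constraint, equality holds for C1 and C3; the remaining constraints have slack.

C1 and C3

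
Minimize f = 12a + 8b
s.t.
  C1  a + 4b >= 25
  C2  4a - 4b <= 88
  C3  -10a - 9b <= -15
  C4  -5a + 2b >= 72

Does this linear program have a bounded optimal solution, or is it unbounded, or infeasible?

unbounded

From the feasible point (-618/65, 159/13), moving in the direction (-9, 10) keeps every constraint satisfied while f decreases without bound.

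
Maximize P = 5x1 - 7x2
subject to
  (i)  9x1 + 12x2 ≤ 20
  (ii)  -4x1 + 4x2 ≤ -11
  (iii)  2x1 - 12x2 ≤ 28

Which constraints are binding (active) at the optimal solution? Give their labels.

(i) and (iii)

Feasible corners and P = 5x1 - 7x2:
  (53/21, -19/84) → P = 1193/84
  (48/11, -53/33) → P = 1091/33
  (1/2, -9/4) → P = 73/4

The maximum is at (48/11, -53/33). Substituting into each constraint, equality holds for (i) and (iii); the remaining constraints have slack.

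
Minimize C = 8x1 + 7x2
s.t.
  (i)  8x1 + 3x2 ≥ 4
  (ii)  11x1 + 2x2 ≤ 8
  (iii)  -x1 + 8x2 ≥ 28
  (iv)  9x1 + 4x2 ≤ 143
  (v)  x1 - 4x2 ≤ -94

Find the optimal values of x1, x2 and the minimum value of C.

Corner points and C = 8x1 + 7x2:
  (-413/5, 1108/5) → C = 4452/5
  (-38/5, 108/5) → C = 452/5
  (-127/13, 1501/26) → C = 8475/26
  (-78/23, 521/23) → C = 3023/23

At the optimal vertex, 8x1 + 3x2 = 4 and x1 - 4x2 = -94.
Solving simultaneously gives x1 = -38/5, x2 = 108/5.

x1 = -38/5, x2 = 108/5, minimum C = 452/5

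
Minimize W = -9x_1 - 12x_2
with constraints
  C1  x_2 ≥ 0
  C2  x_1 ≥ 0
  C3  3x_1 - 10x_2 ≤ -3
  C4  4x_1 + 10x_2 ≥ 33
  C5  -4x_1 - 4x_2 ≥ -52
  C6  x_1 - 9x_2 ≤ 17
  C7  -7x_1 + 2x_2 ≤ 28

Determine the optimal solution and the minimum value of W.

Extreme points and W = -9x_1 - 12x_2:
  (0, 33/10) → W = -198/5
  (0, 13) → W = -156
  (30/7, 111/70) → W = -288/5
  (127/13, 42/13) → W = -1647/13

x_1 = 0, x_2 = 13, minimum W = -156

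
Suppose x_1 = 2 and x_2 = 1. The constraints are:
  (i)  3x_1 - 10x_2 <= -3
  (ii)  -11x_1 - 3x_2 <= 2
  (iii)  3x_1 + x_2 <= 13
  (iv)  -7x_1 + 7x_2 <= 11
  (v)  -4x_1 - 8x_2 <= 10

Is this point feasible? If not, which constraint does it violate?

(i): -4 ≤ -3 ✓
(ii): -25 ≤ 2 ✓
(iii): 7 ≤ 13 ✓
(iv): -7 ≤ 11 ✓
(v): -16 ≤ 10 ✓

feasible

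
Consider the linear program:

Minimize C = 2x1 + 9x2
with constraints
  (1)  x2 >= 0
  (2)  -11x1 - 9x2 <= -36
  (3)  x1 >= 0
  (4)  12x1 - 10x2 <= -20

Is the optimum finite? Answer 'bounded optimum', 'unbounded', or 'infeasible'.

bounded optimum

Corner points and C = 2x1 + 9x2:
  (0, 4) → C = 36
  (90/109, 326/109) → C = 3114/109
The feasible region has finitely many vertices and no improving ray; the minimum is 3114/109 at (90/109, 326/109).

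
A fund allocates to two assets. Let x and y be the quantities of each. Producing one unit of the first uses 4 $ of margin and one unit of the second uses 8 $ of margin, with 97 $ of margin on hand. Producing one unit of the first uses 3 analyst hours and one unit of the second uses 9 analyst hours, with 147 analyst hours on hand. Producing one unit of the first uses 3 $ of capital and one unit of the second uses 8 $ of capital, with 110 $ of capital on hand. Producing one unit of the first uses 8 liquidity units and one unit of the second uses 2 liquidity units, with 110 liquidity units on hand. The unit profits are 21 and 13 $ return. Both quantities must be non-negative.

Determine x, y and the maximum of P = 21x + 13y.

Corner points and P = 21x + 13y:
  (0, 0) → P = 0
  (0, 97/8) → P = 1261/8
  (55/4, 0) → P = 1155/4
  (49/4, 6) → P = 1341/4

x = 49/4, y = 6, maximum P = 1341/4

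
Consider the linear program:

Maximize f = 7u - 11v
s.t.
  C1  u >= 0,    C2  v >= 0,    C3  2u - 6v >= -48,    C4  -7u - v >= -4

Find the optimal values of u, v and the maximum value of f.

u = 4/7, v = 0, maximum f = 4

Corner points and f = 7u - 11v:
  (0, 0) → f = 0
  (0, 4) → f = -44
  (4/7, 0) → f = 4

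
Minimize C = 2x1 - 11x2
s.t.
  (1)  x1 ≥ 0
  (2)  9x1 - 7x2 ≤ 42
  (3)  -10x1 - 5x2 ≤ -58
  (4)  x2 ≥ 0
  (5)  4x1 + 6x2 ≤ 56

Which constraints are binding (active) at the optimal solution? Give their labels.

(3) and (5)

Corner points and C = 2x1 - 11x2:
  (616/115, 102/115) → C = 22/23
  (322/41, 168/41) → C = -1204/41
  (17/10, 41/5) → C = -434/5

The minimum is at (17/10, 41/5). Substituting into each constraint, equality holds for (3) and (5); the remaining constraints have slack.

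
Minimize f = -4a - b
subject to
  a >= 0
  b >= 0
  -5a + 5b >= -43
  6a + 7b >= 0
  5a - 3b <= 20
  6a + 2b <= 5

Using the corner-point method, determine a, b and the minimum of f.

Feasible corners and f = -4a - b:
  (0, 0) → f = 0
  (0, 5/2) → f = -5/2
  (5/6, 0) → f = -10/3

The optimum lies where b = 0 and 6a + 2b = 5.
Solving simultaneously gives a = 5/6, b = 0.

a = 5/6, b = 0, minimum f = -10/3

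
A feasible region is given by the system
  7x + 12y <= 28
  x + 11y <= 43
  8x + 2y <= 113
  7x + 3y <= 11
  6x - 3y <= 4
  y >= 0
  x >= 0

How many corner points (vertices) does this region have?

Pairwise boundary intersections that survive every other constraint:
  (16/21, 17/9)
  (0, 7/3)
  (15/13, 38/39)
  (2/3, 0)
  (0, 0)

5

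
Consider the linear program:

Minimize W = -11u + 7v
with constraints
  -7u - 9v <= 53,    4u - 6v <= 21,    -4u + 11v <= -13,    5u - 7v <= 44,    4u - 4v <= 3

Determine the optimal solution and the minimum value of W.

Corner points and W = -11u + 7v:
  (-466/113, -303/113) → W = 3005/113
  (-185/64, -233/64) → W = 101/16
  (-19/28, -10/7) → W = -71/28

u = -19/28, v = -10/7, minimum W = -71/28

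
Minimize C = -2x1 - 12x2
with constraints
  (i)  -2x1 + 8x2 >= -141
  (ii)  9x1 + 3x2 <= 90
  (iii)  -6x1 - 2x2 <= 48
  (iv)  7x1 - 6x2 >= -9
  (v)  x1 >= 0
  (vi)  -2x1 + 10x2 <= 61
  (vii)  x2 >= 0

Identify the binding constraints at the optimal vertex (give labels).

(ii) and (vi)

Vertices and C = -2x1 - 12x2:
  (239/32, 243/32) → C = -1697/16
  (10, 0) → C = -20
  (0, 3/2) → C = -18
  (138/29, 409/58) → C = -2730/29
  (0, 0) → C = 0

The minimum is at (239/32, 243/32). Substituting into each constraint, equality holds for (ii) and (vi); the remaining constraints have slack.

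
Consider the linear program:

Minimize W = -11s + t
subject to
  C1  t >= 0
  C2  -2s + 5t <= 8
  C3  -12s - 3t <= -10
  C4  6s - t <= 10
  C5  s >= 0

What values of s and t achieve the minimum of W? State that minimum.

Corner points and W = -11s + t:
  (5/6, 0) → W = -55/6
  (5/3, 0) → W = -55/3
  (13/33, 58/33) → W = -85/33
  (29/14, 17/7) → W = -285/14

s = 29/14, t = 17/7, minimum W = -285/14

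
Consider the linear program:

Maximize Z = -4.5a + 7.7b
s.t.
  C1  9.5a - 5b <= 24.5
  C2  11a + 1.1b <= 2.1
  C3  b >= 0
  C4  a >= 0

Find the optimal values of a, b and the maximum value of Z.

a = 0, b = 21/11, maximum Z = 147/10

Vertices and Z = -4.5a + 7.7b:
  (21/110, 0) → Z = -189/220
  (0, 21/11) → Z = 147/10
  (0, 0) → Z = 0

The optimum lies where 11a + 1.1b = 2.1 and a = 0.
Solving simultaneously gives a = 0, b = 21/11.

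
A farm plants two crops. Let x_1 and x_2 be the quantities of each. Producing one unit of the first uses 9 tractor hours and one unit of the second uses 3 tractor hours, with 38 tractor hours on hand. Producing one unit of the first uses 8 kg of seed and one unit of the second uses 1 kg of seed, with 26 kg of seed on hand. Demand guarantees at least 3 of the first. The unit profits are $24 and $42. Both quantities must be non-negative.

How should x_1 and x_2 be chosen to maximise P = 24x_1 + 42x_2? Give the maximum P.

Extreme points and P = 24x_1 + 42x_2:
  (13/4, 0) → P = 78
  (3, 0) → P = 72
  (3, 2) → P = 156

The binding constraints are 8x_1 + x_2 = 26 and x_1 = 3.
Solving simultaneously gives x_1 = 3, x_2 = 2.

x_1 = 3, x_2 = 2, maximum P = 156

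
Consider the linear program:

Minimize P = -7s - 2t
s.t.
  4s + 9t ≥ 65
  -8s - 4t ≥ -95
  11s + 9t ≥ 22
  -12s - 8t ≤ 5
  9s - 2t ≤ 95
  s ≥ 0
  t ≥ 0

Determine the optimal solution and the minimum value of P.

Vertices and P = -7s - 2t:
  (85/8, 5/2) → P = -635/8
  (0, 65/9) → P = -130/9
  (0, 95/4) → P = -95/2

The binding constraints are 4s + 9t = 65 and -8s - 4t = -95.
Solving simultaneously gives s = 85/8, t = 5/2.

s = 85/8, t = 5/2, minimum P = -635/8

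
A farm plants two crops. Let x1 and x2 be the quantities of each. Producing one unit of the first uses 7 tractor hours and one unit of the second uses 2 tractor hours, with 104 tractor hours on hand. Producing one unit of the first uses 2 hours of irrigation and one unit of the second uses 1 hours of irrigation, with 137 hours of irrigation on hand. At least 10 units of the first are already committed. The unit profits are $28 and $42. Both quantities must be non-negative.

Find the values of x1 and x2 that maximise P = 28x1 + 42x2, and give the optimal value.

x1 = 10, x2 = 17, maximum P = 994

Vertices and P = 28x1 + 42x2:
  (104/7, 0) → P = 416
  (10, 0) → P = 280
  (10, 17) → P = 994

At the optimal vertex, 7x1 + 2x2 = 104 and x1 = 10.
Solving simultaneously gives x1 = 10, x2 = 17.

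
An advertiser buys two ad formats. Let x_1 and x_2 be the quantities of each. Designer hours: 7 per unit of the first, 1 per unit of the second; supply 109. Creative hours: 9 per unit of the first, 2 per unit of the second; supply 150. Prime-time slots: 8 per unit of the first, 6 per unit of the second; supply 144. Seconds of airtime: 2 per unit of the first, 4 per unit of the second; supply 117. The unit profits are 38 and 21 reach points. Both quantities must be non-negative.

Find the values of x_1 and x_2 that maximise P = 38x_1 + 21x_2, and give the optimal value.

Corner points and P = 38x_1 + 21x_2:
  (0, 0) → P = 0
  (0, 24) → P = 504
  (109/7, 0) → P = 4142/7
  (15, 4) → P = 654

x_1 = 15, x_2 = 4, maximum P = 654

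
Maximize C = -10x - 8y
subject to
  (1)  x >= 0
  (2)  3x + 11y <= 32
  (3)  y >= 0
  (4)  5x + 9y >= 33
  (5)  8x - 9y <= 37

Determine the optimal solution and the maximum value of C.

Vertices and C = -10x - 8y:
  (75/28, 61/28) → C = -619/14
  (139/23, 29/23) → C = -1622/23
  (70/13, 79/117) → C = -6932/117

At the optimal vertex, 3x + 11y = 32 and 5x + 9y = 33.
Solving simultaneously gives x = 75/28, y = 61/28.

x = 75/28, y = 61/28, maximum C = -619/14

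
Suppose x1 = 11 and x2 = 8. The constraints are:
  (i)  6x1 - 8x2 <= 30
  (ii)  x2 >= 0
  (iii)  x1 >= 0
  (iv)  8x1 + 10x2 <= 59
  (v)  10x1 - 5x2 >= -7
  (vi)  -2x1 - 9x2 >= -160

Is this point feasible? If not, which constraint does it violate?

not feasible — violates (iv)

Constraint (iv): 8x1 + 10x2 = 168, which is not ≤ 59. All other constraints are satisfied.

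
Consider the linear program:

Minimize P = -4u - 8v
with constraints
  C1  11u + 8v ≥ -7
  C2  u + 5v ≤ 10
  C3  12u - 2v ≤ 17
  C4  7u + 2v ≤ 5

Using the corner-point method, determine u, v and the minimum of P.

Vertices and P = -4u - 8v:
  (-115/47, 117/47) → P = -476/47
  (61/59, -271/118) → P = 840/59
  (5/33, 65/33) → P = -180/11
  (22/19, -59/38) → P = 148/19

u = 5/33, v = 65/33, minimum P = -180/11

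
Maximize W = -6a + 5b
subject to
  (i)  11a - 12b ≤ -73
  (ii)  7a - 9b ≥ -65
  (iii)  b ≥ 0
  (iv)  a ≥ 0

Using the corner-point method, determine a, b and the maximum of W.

a = 0, b = 65/9, maximum W = 325/9

Corner points and W = -6a + 5b:
  (41/5, 68/5) → W = 94/5
  (0, 73/12) → W = 365/12
  (0, 65/9) → W = 325/9

At the optimal vertex, 7a - 9b = -65 and a = 0.
Solving simultaneously gives a = 0, b = 65/9.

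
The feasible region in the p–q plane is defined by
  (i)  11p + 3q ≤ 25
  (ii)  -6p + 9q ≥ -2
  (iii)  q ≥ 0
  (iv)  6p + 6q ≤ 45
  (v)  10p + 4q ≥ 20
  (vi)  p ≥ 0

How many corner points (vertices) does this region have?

The feasible vertices (each the meet of two boundaries and inside every other half-plane) are:
  (77/39, 128/117)
  (5/16, 115/16)
  (94/57, 50/57)
  (0, 15/2)
  (0, 5)

5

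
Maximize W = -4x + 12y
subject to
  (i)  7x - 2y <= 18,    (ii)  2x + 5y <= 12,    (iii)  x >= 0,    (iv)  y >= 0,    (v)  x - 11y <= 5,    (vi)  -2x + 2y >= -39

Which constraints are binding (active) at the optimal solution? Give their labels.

Extreme points and W = -4x + 12y:
  (38/13, 16/13) → W = 40/13
  (18/7, 0) → W = -72/7
  (0, 12/5) → W = 144/5
  (0, 0) → W = 0

The maximum is at (0, 12/5). Substituting into each constraint, equality holds for (ii) and (iii); the remaining constraints have slack.

(ii) and (iii)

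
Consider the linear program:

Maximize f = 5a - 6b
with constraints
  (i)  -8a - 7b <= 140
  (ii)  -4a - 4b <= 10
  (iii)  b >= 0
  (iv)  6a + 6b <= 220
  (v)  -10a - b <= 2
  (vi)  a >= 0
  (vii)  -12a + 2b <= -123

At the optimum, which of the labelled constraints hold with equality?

Feasible corners and f = 5a - 6b:
  (110/3, 0) → f = 550/3
  (41/4, 0) → f = 205/4
  (589/42, 317/14) → f = -2761/42

The maximum is at (110/3, 0). Substituting into each constraint, equality holds for (iii) and (iv); the remaining constraints have slack.

(iii) and (iv)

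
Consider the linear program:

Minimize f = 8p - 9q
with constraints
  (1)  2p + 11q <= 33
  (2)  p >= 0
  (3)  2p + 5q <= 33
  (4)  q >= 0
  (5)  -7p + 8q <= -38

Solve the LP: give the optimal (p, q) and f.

p = 38/7, q = 0, minimum f = 304/7

Vertices and f = 8p - 9q:
  (33/2, 0) → f = 132
  (22/3, 5/3) → f = 131/3
  (38/7, 0) → f = 304/7

The optimum lies where q = 0 and -7p + 8q = -38.
Solving simultaneously gives p = 38/7, q = 0.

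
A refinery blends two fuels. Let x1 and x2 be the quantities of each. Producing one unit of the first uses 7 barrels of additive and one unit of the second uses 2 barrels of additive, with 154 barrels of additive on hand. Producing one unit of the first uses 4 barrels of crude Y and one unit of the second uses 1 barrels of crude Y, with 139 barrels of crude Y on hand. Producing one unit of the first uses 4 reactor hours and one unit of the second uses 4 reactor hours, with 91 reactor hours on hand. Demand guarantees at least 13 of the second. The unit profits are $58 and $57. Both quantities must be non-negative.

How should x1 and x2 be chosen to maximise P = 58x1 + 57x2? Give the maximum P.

x1 = 39/4, x2 = 13, maximum P = 2613/2

Extreme points and P = 58x1 + 57x2:
  (0, 91/4) → P = 5187/4
  (0, 13) → P = 741
  (39/4, 13) → P = 2613/2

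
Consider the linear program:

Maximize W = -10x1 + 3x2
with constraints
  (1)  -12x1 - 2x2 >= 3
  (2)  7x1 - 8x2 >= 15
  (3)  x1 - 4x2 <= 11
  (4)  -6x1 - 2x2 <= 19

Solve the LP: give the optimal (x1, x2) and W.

x1 = -7/5, x2 = -31/10, maximum W = 47/10

Vertices and W = -10x1 + 3x2:
  (3/55, -201/110) → W = -663/110
  (1/5, -27/10) → W = -101/10
  (-7/5, -31/10) → W = 47/10

At the optimal vertex, 7x1 - 8x2 = 15 and x1 - 4x2 = 11.
Solving simultaneously gives x1 = -7/5, x2 = -31/10.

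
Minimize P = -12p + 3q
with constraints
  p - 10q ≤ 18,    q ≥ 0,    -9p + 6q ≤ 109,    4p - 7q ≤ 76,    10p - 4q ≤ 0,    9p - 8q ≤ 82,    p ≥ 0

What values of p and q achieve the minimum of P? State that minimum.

The binding constraints are -9p + 6q = 109 and 10p - 4q = 0.
Solving simultaneously gives p = 109/6, q = 545/12.

p = 109/6, q = 545/12, minimum P = -327/4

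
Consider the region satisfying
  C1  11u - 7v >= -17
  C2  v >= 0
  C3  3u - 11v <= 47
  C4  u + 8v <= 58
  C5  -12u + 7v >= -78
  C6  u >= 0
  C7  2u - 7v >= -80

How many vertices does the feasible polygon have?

Of the 21 pairwise boundary intersections, those satisfying every inequality are:
  (54/19, 131/19)
  (0, 17/7)
  (13/2, 0)
  (0, 0)
  (10, 6)

5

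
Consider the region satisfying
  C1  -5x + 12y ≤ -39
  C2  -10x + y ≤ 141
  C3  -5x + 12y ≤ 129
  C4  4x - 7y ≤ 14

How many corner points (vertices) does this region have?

The feasible vertices (each the meet of two boundaries and inside every other half-plane) are:
  (-1731/115, -219/23)
  (-105/13, -86/13)
  (-91/6, -32/3)

3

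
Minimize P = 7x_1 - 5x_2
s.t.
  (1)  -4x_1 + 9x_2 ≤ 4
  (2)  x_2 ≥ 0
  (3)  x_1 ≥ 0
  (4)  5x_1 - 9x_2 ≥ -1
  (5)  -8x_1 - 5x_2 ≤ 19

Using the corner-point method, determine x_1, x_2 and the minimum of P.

x_1 = 0, x_2 = 1/9, minimum P = -5/9

Corner points and P = 7x_1 - 5x_2:
  (3, 16/9) → P = 109/9
  (0, 0) → P = 0
  (0, 1/9) → P = -5/9
The feasible region is unbounded (it extends along (1, 0), (9, 4)), but P strictly increases along every unbounded feasible direction, so there is no improving ray and the minimum is attained at a vertex.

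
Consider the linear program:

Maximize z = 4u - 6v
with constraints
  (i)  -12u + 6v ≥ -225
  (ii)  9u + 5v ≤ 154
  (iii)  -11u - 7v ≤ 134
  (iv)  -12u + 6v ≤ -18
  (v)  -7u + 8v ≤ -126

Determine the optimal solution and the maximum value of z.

u = 257/50, v = -1361/50, maximum z = 4597/25

Vertices and z = 4u - 6v:
  (683/38, -59/38) → z = 1543/19
  (257/50, -1361/50) → z = 4597/25
  (1862/107, -56/107) → z = 7784/107
  (-190/137, -2324/137) → z = 13184/137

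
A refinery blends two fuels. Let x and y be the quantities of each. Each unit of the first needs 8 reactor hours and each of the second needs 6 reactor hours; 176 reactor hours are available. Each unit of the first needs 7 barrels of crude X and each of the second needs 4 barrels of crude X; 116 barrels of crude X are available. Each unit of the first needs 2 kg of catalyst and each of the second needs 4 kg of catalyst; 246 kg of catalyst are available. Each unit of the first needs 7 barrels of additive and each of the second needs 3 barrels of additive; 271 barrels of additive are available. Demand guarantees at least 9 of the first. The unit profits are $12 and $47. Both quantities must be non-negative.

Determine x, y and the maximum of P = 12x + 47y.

x = 9, y = 53/4, maximum P = 2923/4

Feasible corners and P = 12x + 47y:
  (116/7, 0) → P = 1392/7
  (9, 0) → P = 108
  (9, 53/4) → P = 2923/4

The binding constraints are 7x + 4y = 116 and x = 9.
Solving simultaneously gives x = 9, y = 53/4.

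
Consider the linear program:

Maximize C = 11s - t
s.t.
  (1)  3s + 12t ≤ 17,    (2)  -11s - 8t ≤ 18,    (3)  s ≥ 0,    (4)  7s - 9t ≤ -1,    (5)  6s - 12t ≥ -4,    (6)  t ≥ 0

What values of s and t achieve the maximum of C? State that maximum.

s = 4/5, t = 11/15, maximum C = 121/15

Corner points and C = 11s - t:
  (0, 1/9) → C = -1/9
  (0, 1/3) → C = -1/3
  (4/5, 11/15) → C = 121/15

The binding constraints are 7s - 9t = -1 and 6s - 12t = -4.
Solving simultaneously gives s = 4/5, t = 11/15.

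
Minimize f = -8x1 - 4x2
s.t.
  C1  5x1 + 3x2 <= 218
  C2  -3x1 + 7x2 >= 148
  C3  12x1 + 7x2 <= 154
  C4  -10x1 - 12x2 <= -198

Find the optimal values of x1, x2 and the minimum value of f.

x1 = 2/5, x2 = 746/35, minimum f = -3096/35

Corner points and f = -8x1 - 4x2:
  (-1064, 1846) → f = 1128
  (2/5, 746/35) → f = -3096/35
  (-195/53, 1037/53) → f = -2588/53
The feasible region is unbounded (it extends along (-6, 5), (-3, 5)), but f strictly increases along every unbounded feasible direction, so there is no improving ray and the minimum is attained at a vertex.

At the optimal vertex, -3x1 + 7x2 = 148 and 12x1 + 7x2 = 154.
Solving simultaneously gives x1 = 2/5, x2 = 746/35.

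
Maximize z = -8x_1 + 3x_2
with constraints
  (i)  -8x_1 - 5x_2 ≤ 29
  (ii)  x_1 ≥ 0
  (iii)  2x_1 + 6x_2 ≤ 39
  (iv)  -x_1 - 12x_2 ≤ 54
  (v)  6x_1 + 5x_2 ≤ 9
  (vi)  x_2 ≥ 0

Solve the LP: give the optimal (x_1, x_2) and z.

Extreme points and z = -8x_1 + 3x_2:
  (0, 9/5) → z = 27/5
  (0, 0) → z = 0
  (3/2, 0) → z = -12

The binding constraints are x_1 = 0 and 6x_1 + 5x_2 = 9.
Solving simultaneously gives x_1 = 0, x_2 = 9/5.

x_1 = 0, x_2 = 9/5, maximum z = 27/5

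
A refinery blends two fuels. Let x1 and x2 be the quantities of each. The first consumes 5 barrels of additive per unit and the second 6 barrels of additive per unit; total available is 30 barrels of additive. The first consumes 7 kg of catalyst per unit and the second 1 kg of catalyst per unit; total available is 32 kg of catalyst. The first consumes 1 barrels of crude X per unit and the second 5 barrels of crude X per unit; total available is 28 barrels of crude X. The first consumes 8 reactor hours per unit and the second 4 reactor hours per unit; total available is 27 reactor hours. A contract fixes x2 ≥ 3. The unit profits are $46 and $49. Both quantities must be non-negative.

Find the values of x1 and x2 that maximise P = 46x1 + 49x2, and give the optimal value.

x1 = 3/2, x2 = 15/4, maximum P = 1011/4

Extreme points and P = 46x1 + 49x2:
  (0, 5) → P = 245
  (0, 3) → P = 147
  (3/2, 15/4) → P = 1011/4
  (15/8, 3) → P = 933/4

At the optimal vertex, 5x1 + 6x2 = 30 and 8x1 + 4x2 = 27.
Solving simultaneously gives x1 = 3/2, x2 = 15/4.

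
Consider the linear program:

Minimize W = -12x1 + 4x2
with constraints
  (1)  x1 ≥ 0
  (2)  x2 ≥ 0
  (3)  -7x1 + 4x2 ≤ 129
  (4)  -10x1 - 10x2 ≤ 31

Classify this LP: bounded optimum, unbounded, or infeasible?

From the feasible point (0, 0), moving in the direction (1, 0) keeps every constraint satisfied while W decreases without bound.

unbounded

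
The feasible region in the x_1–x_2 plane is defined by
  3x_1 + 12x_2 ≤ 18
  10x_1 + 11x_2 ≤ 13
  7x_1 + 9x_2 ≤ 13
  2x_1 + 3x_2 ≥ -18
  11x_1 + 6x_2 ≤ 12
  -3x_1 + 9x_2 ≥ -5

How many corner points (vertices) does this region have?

Intersecting each pair of boundary lines and keeping only the points that satisfy every inequality leaves:
  (-14/29, 47/29)
  (-18, 6)
  (54/61, 23/61)
  (-49/9, -64/27)
  (46/39, -19/117)

5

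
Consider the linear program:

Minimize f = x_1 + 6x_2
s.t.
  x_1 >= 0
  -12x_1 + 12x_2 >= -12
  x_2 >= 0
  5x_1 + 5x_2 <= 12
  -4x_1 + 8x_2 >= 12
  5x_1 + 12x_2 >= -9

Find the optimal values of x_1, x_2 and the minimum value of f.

Vertices and f = x_1 + 6x_2:
  (0, 12/5) → f = 72/5
  (0, 3/2) → f = 9
  (3/5, 9/5) → f = 57/5

x_1 = 0, x_2 = 3/2, minimum f = 9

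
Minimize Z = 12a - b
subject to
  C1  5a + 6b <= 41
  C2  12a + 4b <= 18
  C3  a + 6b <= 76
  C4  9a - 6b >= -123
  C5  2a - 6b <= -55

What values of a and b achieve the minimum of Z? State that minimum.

a = -68/7, b = 83/14, minimum Z = -245/2

Corner points and Z = 12a - b:
  (-41/7, 82/7) → Z = -82
  (-2, 17/2) → Z = -65/2
  (-68/7, 83/14) → Z = -245/2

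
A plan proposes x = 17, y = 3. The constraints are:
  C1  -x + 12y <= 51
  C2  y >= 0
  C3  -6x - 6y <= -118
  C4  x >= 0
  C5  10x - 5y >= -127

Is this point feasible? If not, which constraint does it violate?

feasible

C1: 19 ≤ 51 ✓
C2: 3 ≥ 0 ✓
C3: -120 ≤ -118 ✓
C4: 17 ≥ 0 ✓
C5: 155 ≥ -127 ✓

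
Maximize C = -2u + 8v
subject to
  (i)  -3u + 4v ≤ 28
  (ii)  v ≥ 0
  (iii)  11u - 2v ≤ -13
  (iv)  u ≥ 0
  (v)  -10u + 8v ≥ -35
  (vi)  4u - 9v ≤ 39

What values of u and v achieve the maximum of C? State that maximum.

Feasible corners and C = -2u + 8v:
  (2/19, 269/38) → C = 1072/19
  (0, 7) → C = 56
  (0, 13/2) → C = 52

The binding constraints are -3u + 4v = 28 and 11u - 2v = -13.
Solving simultaneously gives u = 2/19, v = 269/38.

u = 2/19, v = 269/38, maximum C = 1072/19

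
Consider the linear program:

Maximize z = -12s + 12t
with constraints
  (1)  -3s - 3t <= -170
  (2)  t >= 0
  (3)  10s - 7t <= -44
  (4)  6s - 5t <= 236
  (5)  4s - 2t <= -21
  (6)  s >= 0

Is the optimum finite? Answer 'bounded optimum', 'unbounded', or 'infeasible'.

From the feasible point (277/18, 743/18), moving in the direction (0, 1) keeps every constraint satisfied while z increases without bound.

unbounded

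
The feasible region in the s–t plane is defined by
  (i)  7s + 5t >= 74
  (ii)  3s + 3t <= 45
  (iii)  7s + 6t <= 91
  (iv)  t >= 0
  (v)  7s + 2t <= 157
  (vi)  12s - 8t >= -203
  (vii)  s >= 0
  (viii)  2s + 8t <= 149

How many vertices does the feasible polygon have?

The feasible vertices (each the meet of two boundaries and inside every other half-plane) are:
  (74/7, 0)
  (0, 74/5)
  (1, 14)
  (0, 15)
  (13, 0)

5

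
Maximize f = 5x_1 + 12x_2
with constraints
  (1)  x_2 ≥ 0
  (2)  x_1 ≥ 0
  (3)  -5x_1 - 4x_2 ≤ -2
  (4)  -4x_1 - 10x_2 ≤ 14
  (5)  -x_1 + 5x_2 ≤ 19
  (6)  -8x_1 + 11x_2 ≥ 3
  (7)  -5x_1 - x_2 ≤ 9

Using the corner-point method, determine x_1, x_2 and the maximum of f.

Vertices and f = 5x_1 + 12x_2:
  (0, 1/2) → f = 6
  (0, 19/5) → f = 228/5
  (10/87, 31/87) → f = 422/87
  (194/29, 149/29) → f = 2758/29

The optimum lies where -x_1 + 5x_2 = 19 and -8x_1 + 11x_2 = 3.
Solving simultaneously gives x_1 = 194/29, x_2 = 149/29.

x_1 = 194/29, x_2 = 149/29, maximum f = 2758/29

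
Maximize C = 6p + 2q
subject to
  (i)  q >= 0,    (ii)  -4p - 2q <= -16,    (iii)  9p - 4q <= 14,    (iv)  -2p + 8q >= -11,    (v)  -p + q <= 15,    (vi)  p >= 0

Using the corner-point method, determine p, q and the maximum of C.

Extreme points and C = 6p + 2q:
  (46/17, 44/17) → C = 364/17
  (0, 8) → C = 16
  (74/5, 149/5) → C = 742/5
  (0, 15) → C = 30

The binding constraints are 9p - 4q = 14 and -p + q = 15.
Solving simultaneously gives p = 74/5, q = 149/5.

p = 74/5, q = 149/5, maximum C = 742/5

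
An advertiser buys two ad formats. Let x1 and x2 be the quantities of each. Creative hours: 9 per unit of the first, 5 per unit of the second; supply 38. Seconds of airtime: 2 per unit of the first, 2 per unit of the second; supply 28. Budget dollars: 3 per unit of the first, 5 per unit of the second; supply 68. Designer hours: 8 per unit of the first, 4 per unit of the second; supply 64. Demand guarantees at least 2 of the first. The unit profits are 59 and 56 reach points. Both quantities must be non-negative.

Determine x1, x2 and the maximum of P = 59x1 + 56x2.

Extreme points and P = 59x1 + 56x2:
  (38/9, 0) → P = 2242/9
  (2, 0) → P = 118
  (2, 4) → P = 342

At the optimal vertex, 9x1 + 5x2 = 38 and x1 = 2.
Solving simultaneously gives x1 = 2, x2 = 4.

x1 = 2, x2 = 4, maximum P = 342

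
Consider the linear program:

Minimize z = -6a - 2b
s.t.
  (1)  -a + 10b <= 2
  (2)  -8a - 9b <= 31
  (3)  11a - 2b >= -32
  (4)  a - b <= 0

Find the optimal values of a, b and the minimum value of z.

a = 2/9, b = 2/9, minimum z = -16/9

Vertices and z = -6a - 2b:
  (-79/27, -5/54) → z = 479/27
  (2/9, 2/9) → z = -16/9
  (-70/23, -17/23) → z = 454/23
  (-31/17, -31/17) → z = 248/17

At the optimal vertex, -a + 10b = 2 and a - b = 0.
Solving simultaneously gives a = 2/9, b = 2/9.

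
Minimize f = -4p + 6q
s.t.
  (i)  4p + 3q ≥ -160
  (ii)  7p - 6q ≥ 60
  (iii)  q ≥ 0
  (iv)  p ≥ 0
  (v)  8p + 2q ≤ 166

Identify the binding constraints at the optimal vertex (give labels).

(iii) and (v)

Feasible corners and f = -4p + 6q:
  (60/7, 0) → f = -240/7
  (18, 11) → f = -6
  (83/4, 0) → f = -83

The minimum is at (83/4, 0). Substituting into each constraint, equality holds for (iii) and (v); the remaining constraints have slack.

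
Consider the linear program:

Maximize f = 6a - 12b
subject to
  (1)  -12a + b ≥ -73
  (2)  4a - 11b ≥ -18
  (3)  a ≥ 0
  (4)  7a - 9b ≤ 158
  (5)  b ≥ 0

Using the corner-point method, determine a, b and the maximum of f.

Extreme points and f = 6a - 12b:
  (821/128, 127/32) → f = -585/64
  (73/12, 0) → f = 73/2
  (0, 18/11) → f = -216/11
  (0, 0) → f = 0

a = 73/12, b = 0, maximum f = 73/2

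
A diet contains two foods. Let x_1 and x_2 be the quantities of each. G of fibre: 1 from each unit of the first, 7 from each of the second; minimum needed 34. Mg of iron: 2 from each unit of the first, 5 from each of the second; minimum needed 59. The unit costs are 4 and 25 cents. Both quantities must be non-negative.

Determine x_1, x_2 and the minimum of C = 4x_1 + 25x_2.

x_1 = 27, x_2 = 1, minimum C = 133

Feasible corners and C = 4x_1 + 25x_2:
  (0, 59/5) → C = 295
  (34, 0) → C = 136
  (27, 1) → C = 133
The feasible region is unbounded (it extends along (0, 1), (1, 0)), but C strictly increases along every unbounded feasible direction, so there is no improving ray and the minimum is attained at a vertex.

The binding constraints are x_1 + 7x_2 = 34 and 2x_1 + 5x_2 = 59.
Solving simultaneously gives x_1 = 27, x_2 = 1.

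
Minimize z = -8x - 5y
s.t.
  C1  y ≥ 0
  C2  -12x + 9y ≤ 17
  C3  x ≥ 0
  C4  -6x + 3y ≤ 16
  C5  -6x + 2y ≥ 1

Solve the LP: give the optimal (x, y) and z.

x = 5/6, y = 3, minimum z = -65/3

Extreme points and z = -8x - 5y:
  (0, 17/9) → z = -85/9
  (5/6, 3) → z = -65/3
  (0, 1/2) → z = -5/2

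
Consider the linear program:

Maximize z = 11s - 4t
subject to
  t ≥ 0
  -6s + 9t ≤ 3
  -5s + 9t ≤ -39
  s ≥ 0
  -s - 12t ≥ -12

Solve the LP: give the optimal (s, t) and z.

Feasible corners and z = 11s - 4t:
  (39/5, 0) → z = 429/5
  (12, 0) → z = 132
  (192/23, 7/23) → z = 2084/23

s = 12, t = 0, maximum z = 132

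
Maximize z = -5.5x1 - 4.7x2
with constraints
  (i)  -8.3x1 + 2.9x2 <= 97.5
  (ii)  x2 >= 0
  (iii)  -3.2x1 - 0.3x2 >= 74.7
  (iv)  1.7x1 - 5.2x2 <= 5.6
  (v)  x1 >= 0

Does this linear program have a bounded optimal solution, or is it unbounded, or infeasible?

infeasible

The boundaries -8.3x1 + 2.9x2 = 97.5 and x1 = 0 meet at (0, 975/29), but that point violates -3.2x1 - 0.3x2 ≥ 74.7. Every candidate vertex is excluded by some other constraint, so the feasible region is empty.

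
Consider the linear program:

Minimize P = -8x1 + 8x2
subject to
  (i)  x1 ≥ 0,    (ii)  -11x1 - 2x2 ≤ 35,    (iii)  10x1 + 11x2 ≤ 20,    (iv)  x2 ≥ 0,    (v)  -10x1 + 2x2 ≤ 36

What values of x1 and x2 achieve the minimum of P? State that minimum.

Feasible corners and P = -8x1 + 8x2:
  (0, 20/11) → P = 160/11
  (0, 0) → P = 0
  (2, 0) → P = -16

x1 = 2, x2 = 0, minimum P = -16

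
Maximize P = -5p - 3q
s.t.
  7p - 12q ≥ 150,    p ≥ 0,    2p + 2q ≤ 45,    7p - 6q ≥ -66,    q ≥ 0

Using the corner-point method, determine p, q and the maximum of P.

p = 150/7, q = 0, maximum P = -750/7

Vertices and P = -5p - 3q:
  (420/19, 15/38) → P = -4245/38
  (150/7, 0) → P = -750/7
  (45/2, 0) → P = -225/2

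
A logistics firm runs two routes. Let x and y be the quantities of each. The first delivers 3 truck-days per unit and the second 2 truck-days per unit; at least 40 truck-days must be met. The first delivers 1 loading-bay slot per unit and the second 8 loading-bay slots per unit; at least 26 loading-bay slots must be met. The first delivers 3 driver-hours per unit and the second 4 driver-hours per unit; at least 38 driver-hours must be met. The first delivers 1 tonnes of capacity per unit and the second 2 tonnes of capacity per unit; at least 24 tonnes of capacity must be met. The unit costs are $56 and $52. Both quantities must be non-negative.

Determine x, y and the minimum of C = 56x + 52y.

x = 8, y = 8, minimum C = 864

Feasible corners and C = 56x + 52y:
  (0, 20) → C = 1040
  (26, 0) → C = 1456
  (8, 8) → C = 864
  (70/3, 1/3) → C = 1324
The feasible region is unbounded (it extends along (0, 1), (1, 0)), but C strictly increases along every unbounded feasible direction, so there is no improving ray and the minimum is attained at a vertex.

At the optimal vertex, 3x + 2y = 40 and x + 2y = 24.
Solving simultaneously gives x = 8, y = 8.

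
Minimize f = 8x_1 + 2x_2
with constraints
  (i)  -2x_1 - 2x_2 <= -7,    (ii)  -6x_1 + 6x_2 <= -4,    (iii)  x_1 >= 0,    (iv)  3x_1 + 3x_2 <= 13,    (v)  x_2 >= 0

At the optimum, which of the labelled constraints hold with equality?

Extreme points and f = 8x_1 + 2x_2:
  (25/12, 17/12) → f = 39/2
  (7/2, 0) → f = 28
  (5/2, 11/6) → f = 71/3
  (13/3, 0) → f = 104/3

The minimum is at (25/12, 17/12). Substituting into each constraint, equality holds for (i) and (ii); the remaining constraints have slack.

(i) and (ii)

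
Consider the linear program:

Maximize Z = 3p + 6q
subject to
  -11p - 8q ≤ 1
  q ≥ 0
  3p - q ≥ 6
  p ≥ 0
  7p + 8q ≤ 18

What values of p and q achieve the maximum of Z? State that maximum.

p = 66/31, q = 12/31, maximum Z = 270/31

Feasible corners and Z = 3p + 6q:
  (2, 0) → Z = 6
  (18/7, 0) → Z = 54/7
  (66/31, 12/31) → Z = 270/31

At the optimal vertex, 3p - q = 6 and 7p + 8q = 18.
Solving simultaneously gives p = 66/31, q = 12/31.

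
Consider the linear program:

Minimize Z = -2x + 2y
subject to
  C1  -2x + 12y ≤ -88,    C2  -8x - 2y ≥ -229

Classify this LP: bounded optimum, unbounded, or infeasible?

unbounded

From the feasible point (731/25, -123/50), moving in the direction (2, -8) keeps every constraint satisfied while Z decreases without bound.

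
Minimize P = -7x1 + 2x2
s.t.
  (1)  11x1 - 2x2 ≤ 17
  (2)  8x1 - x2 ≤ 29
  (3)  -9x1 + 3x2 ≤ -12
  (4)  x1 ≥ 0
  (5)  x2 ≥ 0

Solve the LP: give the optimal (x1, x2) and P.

x1 = 17/11, x2 = 0, minimum P = -119/11

At the optimal vertex, 11x1 - 2x2 = 17 and x2 = 0.
Solving simultaneously gives x1 = 17/11, x2 = 0.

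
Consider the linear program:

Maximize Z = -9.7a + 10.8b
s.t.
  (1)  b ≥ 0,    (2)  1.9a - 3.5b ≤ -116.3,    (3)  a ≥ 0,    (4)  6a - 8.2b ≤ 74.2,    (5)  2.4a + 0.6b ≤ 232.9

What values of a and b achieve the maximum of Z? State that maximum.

a = 0, b = 2329/6, maximum Z = 20961/5

Vertices and Z = -9.7a + 10.8b:
  (0, 1163/35) → Z = 62802/175
  (74537/954, 72163/954) → Z = 112703/1908
  (0, 2329/6) → Z = 20961/5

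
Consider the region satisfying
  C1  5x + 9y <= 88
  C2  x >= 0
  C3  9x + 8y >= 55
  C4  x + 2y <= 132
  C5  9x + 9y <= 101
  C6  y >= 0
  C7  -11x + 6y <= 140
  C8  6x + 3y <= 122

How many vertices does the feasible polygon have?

Pairwise boundary intersections that survive every other constraint:
  (0, 88/9)
  (13/4, 287/36)
  (0, 55/8)
  (55/9, 0)
  (101/9, 0)

5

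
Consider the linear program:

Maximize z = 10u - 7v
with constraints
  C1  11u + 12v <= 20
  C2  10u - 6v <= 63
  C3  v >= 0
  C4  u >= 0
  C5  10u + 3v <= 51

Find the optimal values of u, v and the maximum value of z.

Vertices and z = 10u - 7v:
  (20/11, 0) → z = 200/11
  (0, 5/3) → z = -35/3
  (0, 0) → z = 0

The binding constraints are 11u + 12v = 20 and v = 0.
Solving simultaneously gives u = 20/11, v = 0.

u = 20/11, v = 0, maximum z = 200/11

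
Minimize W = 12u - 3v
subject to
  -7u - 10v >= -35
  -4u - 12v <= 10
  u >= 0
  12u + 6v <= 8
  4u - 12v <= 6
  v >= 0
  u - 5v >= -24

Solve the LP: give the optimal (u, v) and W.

Extreme points and W = 12u - 3v:
  (0, 4/3) → W = -4
  (0, 0) → W = 0
  (2/3, 0) → W = 8

u = 0, v = 4/3, minimum W = -4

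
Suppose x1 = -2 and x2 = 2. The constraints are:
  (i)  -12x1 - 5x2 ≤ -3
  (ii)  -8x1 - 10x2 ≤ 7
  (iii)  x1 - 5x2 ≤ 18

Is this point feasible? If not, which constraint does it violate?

not feasible — violates (i)

Constraint (i): -12x1 - 5x2 = 14, which is not ≤ -3. All other constraints are satisfied.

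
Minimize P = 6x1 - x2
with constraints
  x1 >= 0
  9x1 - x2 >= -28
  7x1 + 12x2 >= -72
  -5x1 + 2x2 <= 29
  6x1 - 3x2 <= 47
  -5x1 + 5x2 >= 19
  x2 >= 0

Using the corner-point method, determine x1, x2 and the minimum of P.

Vertices and P = 6x1 - x2:
  (0, 29/2) → P = -29/2
  (0, 19/5) → P = -19/5
  (292/15, 349/15) → P = 1403/15
The feasible region is unbounded (it extends along (1, 2), (2, 5)), but P strictly increases along every unbounded feasible direction, so there is no improving ray and the minimum is attained at a vertex.

x1 = 0, x2 = 29/2, minimum P = -29/2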